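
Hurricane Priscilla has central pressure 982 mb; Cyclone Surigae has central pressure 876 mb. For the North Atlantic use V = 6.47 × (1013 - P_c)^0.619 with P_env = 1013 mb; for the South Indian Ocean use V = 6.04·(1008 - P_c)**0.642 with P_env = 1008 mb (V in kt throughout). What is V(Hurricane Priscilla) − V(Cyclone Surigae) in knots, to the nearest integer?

-85 kt

Hurricane Priscilla: ΔP = 31; V ≈ 6.47 × 31^0.619 ≈ 54.21 kt.
Cyclone Surigae: ΔP = 132; V ≈ 6.04 × 132^0.642 ≈ 138.82 kt.
Difference ≈ 54.21 − 138.82 = -84.61 → -85 kt.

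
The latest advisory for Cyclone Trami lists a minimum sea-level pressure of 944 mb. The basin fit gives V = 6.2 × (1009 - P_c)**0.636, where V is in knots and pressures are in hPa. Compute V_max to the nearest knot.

88 kt

ΔP = 1009 − 944 = 65 mb.
65^0.636 ≈ 14.224.
V ≈ 6.2 × 14.224 ≈ 88.2 kt.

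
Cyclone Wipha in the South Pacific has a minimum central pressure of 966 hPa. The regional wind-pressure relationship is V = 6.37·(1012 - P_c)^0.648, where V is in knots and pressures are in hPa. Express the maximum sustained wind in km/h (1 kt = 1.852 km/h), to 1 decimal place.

141.0 km/h

ΔP = 1012 − 966 = 46 hPa.
V ≈ 6.37 × 46^0.648 = 6.37 × 11.953 ≈ 76.139 kt.
76.139 × 1.852 ≈ 141.01 km/h → 141.0 km/h.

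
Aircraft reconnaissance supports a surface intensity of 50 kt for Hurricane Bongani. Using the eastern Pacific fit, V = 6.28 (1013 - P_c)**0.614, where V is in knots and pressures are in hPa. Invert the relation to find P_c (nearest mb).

984 mb

ΔP = (V / 6.28)^(1/0.614) = (50/6.28)^1.629.
50/6.28 = 7.962; 7.962^1.629 ≈ 29.34 mb.
P_c = 1013 − 29.34 = 983.66 ≈ 984 mb.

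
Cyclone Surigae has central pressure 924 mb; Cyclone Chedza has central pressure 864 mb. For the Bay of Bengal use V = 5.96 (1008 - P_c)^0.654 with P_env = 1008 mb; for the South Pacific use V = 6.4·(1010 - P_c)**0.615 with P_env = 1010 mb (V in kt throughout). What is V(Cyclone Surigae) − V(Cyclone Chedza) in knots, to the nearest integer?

Cyclone Surigae: ΔP = 84; V ≈ 5.96 × 84^0.654 ≈ 108.07 kt.
Cyclone Chedza: ΔP = 146; V ≈ 6.4 × 146^0.615 ≈ 137.17 kt.
Difference ≈ 108.07 − 137.17 = -29.10 → -29 kt.

-29 kt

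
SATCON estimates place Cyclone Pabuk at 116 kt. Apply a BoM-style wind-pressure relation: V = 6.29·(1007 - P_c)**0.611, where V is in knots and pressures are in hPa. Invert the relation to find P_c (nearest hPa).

ΔP = (V / 6.29)^(1/0.611) = (116/6.29)^1.637.
116/6.29 = 18.442; 18.442^1.637 ≈ 117.95 hPa.
P_c = 1007 − 117.95 = 889.05 ≈ 889 hPa.

889 hPa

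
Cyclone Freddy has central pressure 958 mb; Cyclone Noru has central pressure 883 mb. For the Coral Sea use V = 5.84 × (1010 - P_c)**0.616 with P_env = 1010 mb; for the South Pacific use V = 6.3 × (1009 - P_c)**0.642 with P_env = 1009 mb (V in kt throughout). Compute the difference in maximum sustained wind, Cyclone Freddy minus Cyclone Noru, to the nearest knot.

Cyclone Freddy: ΔP = 52; V ≈ 5.84 × 52^0.616 ≈ 66.60 kt.
Cyclone Noru: ΔP = 126; V ≈ 6.3 × 126^0.642 ≈ 140.53 kt.
Difference ≈ 66.60 − 140.53 = -73.93 → -74 kt.

-74 kt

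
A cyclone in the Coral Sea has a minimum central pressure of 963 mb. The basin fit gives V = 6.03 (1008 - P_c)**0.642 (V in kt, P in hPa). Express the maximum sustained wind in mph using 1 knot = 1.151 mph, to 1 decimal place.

79.9 mph

ΔP = 1008 − 963 = 45 mb.
V ≈ 6.03 × 45^0.642 = 6.03 × 11.518 ≈ 69.451 kt.
69.451 × 1.151 ≈ 79.94 mph → 79.9 mph.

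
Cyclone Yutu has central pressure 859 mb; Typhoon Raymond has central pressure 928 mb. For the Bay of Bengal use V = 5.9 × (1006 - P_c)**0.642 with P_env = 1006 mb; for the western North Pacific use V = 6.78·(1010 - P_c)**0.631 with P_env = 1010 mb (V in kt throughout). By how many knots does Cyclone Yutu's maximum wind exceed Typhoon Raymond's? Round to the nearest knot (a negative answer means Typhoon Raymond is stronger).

36 kt

Cyclone Yutu: ΔP = 147; V ≈ 5.9 × 147^0.642 ≈ 145.30 kt.
Typhoon Raymond: ΔP = 82; V ≈ 6.78 × 82^0.631 ≈ 109.36 kt.
Difference ≈ 145.30 − 109.36 = 35.94 → 36 kt.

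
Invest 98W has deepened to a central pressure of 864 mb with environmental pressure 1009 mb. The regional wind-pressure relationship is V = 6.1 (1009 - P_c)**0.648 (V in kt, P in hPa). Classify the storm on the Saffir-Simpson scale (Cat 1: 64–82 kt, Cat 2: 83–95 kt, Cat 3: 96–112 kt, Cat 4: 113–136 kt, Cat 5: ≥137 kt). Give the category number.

ΔP = 1009 − 864 = 145 mb.
V ≈ 6.1 × 145^0.648 = 6.1 × 25.15 ≈ 153 kt.
153 kt falls in the Category 5 band.

5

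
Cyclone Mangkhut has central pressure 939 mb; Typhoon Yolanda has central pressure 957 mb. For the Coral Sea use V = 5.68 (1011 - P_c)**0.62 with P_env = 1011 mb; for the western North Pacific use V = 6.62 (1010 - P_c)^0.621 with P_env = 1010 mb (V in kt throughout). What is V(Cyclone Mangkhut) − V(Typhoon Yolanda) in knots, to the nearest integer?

3 kt

Cyclone Mangkhut: ΔP = 72; V ≈ 5.68 × 72^0.62 ≈ 80.52 kt.
Typhoon Yolanda: ΔP = 53; V ≈ 6.62 × 53^0.621 ≈ 77.92 kt.
Difference ≈ 80.52 − 77.92 = 2.60 → 3 kt.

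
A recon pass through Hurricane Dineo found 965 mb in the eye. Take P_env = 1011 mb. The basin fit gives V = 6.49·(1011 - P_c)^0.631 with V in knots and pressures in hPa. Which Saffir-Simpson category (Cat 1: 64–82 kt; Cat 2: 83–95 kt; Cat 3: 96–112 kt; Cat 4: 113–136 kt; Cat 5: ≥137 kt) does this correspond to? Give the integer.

1

ΔP = 1011 − 965 = 46 mb.
V ≈ 6.49 × 46^0.631 = 6.49 × 11.20 ≈ 73 kt.
73 kt falls in the Category 1 band.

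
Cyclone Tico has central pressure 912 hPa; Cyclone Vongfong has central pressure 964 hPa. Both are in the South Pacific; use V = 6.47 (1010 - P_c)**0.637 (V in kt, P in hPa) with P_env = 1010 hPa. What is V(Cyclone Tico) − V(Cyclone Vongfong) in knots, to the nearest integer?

46 kt

Cyclone Tico: ΔP = 98; V ≈ 6.47 × 98^0.637 ≈ 120.04 kt.
Cyclone Vongfong: ΔP = 46; V ≈ 6.47 × 46^0.637 ≈ 74.14 kt.
Difference ≈ 120.04 − 74.14 = 45.90 → 46 kt.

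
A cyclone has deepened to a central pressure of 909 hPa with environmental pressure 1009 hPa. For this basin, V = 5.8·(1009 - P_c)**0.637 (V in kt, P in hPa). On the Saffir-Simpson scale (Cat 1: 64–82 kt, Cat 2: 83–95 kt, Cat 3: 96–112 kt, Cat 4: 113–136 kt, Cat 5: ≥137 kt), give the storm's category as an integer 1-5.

3

ΔP = 1009 − 909 = 100 hPa.
V ≈ 5.8 × 100^0.637 = 5.8 × 18.79 ≈ 109 kt.
109 kt falls in the Category 3 band.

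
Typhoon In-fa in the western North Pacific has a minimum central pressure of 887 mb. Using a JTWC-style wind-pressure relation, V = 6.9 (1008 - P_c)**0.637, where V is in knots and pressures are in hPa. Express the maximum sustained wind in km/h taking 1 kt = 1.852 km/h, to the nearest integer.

ΔP = 1008 − 887 = 121 mb.
V ≈ 6.9 × 121^0.637 = 6.9 × 21.219 ≈ 146.414 kt.
146.414 × 1.852 ≈ 271.16 km/h → 271 km/h.

271 km/h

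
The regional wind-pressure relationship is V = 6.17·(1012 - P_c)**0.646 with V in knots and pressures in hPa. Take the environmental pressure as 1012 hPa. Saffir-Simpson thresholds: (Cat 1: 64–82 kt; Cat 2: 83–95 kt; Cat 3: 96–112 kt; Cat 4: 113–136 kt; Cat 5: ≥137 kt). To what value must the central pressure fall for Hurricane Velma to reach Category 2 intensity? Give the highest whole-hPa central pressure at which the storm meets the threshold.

956 hPa

Category 2 begins at V = 83 kt.
Required ΔP = (83/6.17)^(1/0.646) = 13.452^1.548 ≈ 55.89 hPa.
P_c ≤ 1012 − 55.89 = 956.11, so the highest integer P_c is 956 hPa.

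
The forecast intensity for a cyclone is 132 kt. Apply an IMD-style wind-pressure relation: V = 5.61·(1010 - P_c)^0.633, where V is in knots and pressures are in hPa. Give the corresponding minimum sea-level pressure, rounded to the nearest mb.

ΔP = (V / 5.61)^(1/0.633) = (132/5.61)^1.580.
132/5.61 = 23.529; 23.529^1.580 ≈ 146.84 mb.
P_c = 1010 − 146.84 = 863.16 ≈ 863 mb.

863 mb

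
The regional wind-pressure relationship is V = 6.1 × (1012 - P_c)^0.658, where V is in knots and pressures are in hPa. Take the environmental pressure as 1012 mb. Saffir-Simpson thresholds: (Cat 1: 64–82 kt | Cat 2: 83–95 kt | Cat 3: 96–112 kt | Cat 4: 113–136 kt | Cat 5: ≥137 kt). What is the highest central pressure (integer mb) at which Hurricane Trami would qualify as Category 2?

959 mb

Category 2 begins at V = 83 kt.
Required ΔP = (83/6.1)^(1/0.658) = 13.607^1.520 ≈ 52.85 mb.
P_c ≤ 1012 − 52.85 = 959.15, so the highest integer P_c is 959 mb.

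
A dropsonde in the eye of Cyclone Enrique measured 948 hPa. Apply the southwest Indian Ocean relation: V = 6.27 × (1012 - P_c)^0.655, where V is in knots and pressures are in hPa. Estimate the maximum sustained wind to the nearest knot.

96 kt

ΔP = 1012 − 948 = 64 hPa.
64^0.655 ≈ 15.242.
V ≈ 6.27 × 15.242 ≈ 95.6 kt.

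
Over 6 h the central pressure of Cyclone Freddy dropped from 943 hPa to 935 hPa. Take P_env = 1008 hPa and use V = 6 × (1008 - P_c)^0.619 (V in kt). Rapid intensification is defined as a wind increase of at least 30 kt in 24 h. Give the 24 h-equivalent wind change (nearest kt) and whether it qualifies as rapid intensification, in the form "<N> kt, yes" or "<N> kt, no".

24 kt, no

V₁: ΔP = 65, V ≈ 6 × 65^0.619 ≈ 79.50 kt.
V₂: ΔP = 73, V ≈ 6 × 73^0.619 ≈ 85.42 kt.
ΔV over 6 h = 5.92 kt → 24 h equivalent = 5.92 × 24/6 ≈ 23.68 kt.
24 kt < 30 kt ⇒ not rapid intensification.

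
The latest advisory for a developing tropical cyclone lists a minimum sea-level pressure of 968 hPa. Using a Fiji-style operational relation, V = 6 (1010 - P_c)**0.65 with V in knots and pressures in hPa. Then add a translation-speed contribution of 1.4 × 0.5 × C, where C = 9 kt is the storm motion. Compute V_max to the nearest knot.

ΔP = 1010 − 968 = 42 hPa.
42^0.65 ≈ 11.353.
V ≈ 6 × 11.353 ≈ 68.1 kt.
Translation term: 1.4 × 0.5 × 9 = 6.3 kt.
Corrected V ≈ 74.4 kt → 74 kt.

74 kt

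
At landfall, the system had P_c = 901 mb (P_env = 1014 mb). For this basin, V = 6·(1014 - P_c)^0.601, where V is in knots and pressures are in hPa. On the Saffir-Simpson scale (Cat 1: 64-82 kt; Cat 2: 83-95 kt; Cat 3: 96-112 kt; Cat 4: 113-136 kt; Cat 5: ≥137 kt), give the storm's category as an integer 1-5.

ΔP = 1014 − 901 = 113 mb.
V ≈ 6 × 113^0.601 = 6 × 17.14 ≈ 103 kt.
103 kt falls in the Category 3 band.

3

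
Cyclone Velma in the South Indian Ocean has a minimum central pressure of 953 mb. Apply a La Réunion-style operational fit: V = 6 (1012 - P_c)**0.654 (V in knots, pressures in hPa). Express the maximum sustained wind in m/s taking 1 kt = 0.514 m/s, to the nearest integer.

44 m/s

ΔP = 1012 − 953 = 59 mb.
V ≈ 6 × 59^0.654 = 6 × 14.393 ≈ 86.355 kt.
86.355 × 0.514 ≈ 44.39 m/s → 44 m/s.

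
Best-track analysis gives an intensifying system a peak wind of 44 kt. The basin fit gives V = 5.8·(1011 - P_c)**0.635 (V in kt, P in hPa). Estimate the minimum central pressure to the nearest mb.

987 mb

ΔP = (V / 5.8)^(1/0.635) = (44/5.8)^1.575.
44/5.8 = 7.586; 7.586^1.575 ≈ 24.31 mb.
P_c = 1011 − 24.31 = 986.69 ≈ 987 mb.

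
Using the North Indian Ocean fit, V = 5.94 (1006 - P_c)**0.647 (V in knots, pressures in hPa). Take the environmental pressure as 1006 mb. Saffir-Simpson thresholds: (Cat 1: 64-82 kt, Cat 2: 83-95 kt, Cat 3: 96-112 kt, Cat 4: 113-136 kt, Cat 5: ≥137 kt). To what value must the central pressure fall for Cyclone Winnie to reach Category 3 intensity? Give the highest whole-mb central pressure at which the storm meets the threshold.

Category 3 begins at V = 96 kt.
Required ΔP = (96/5.94)^(1/0.647) = 16.162^1.546 ≈ 73.76 mb.
P_c ≤ 1006 − 73.76 = 932.24, so the highest integer P_c is 932 mb.

932 mb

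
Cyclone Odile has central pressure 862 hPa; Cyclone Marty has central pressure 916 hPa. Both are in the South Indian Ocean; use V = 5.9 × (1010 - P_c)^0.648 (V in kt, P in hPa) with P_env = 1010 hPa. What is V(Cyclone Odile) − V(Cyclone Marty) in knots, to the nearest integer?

Cyclone Odile: ΔP = 148; V ≈ 5.9 × 148^0.648 ≈ 150.38 kt.
Cyclone Marty: ΔP = 94; V ≈ 5.9 × 94^0.648 ≈ 112.06 kt.
Difference ≈ 150.38 − 112.06 = 38.32 → 38 kt.

38 kt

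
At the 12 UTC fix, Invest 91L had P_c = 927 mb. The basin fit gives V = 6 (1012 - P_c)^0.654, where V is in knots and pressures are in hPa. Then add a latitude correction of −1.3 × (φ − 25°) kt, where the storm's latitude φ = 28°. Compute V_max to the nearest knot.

ΔP = 1012 − 927 = 85 mb.
85^0.654 ≈ 18.274.
V ≈ 6 × 18.274 ≈ 109.6 kt.
Latitude correction: −1.3 × (28 − 25) = -3.9 kt.
Corrected V ≈ 105.7 kt → 106 kt.

106 kt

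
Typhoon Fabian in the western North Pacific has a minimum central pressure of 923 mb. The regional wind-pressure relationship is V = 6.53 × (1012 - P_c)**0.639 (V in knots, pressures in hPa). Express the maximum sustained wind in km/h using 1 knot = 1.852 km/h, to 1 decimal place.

ΔP = 1012 − 923 = 89 mb.
V ≈ 6.53 × 89^0.639 = 6.53 × 17.606 ≈ 114.967 kt.
114.967 × 1.852 ≈ 212.92 km/h → 212.9 km/h.

212.9 km/h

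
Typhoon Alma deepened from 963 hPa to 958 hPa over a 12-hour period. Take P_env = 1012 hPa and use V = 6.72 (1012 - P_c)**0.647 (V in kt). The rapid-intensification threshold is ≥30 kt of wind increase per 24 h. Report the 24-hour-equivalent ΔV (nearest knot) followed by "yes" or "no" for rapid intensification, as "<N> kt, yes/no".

V₁: ΔP = 49, V ≈ 6.72 × 49^0.647 ≈ 83.35 kt.
V₂: ΔP = 54, V ≈ 6.72 × 54^0.647 ≈ 88.76 kt.
ΔV over 12 h = 5.41 kt → 24 h equivalent = 5.41 × 24/12 ≈ 10.82 kt.
11 kt < 30 kt ⇒ not rapid intensification.

11 kt, no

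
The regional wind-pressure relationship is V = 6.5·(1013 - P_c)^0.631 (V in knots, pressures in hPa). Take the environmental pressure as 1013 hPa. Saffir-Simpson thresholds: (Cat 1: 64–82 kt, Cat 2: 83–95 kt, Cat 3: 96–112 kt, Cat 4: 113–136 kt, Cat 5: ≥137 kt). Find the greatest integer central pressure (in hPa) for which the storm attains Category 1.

975 hPa

Category 1 begins at V = 64 kt.
Required ΔP = (64/6.5)^(1/0.631) = 9.846^1.585 ≈ 37.51 hPa.
P_c ≤ 1013 − 37.51 = 975.49, so the highest integer P_c is 975 hPa.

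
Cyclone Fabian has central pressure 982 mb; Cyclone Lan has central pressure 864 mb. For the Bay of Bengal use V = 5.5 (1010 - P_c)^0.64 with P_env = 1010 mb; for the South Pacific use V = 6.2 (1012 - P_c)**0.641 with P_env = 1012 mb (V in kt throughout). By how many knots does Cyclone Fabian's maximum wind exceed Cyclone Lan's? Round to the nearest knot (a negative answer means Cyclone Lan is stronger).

-106 kt

Cyclone Fabian: ΔP = 28; V ≈ 5.5 × 28^0.64 ≈ 46.40 kt.
Cyclone Lan: ΔP = 148; V ≈ 6.2 × 148^0.641 ≈ 152.59 kt.
Difference ≈ 46.40 − 152.59 = -106.19 → -106 kt.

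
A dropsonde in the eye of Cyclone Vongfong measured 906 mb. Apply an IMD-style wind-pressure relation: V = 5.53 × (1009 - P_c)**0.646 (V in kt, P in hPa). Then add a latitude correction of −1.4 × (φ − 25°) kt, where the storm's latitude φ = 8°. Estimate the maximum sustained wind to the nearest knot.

ΔP = 1009 − 906 = 103 mb.
103^0.646 ≈ 19.966.
V ≈ 5.53 × 19.966 ≈ 110.4 kt.
Latitude correction: −1.4 × (8 − 25) = 23.8 kt.
Corrected V ≈ 134.2 kt → 134 kt.

134 kt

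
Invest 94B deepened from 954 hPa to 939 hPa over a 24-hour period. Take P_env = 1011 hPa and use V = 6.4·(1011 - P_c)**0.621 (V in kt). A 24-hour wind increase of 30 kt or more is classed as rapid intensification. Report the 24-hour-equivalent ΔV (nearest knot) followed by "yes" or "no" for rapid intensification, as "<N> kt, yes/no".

12 kt, no

V₁: ΔP = 57, V ≈ 6.4 × 57^0.621 ≈ 78.81 kt.
V₂: ΔP = 72, V ≈ 6.4 × 72^0.621 ≈ 91.11 kt.
ΔV over 24 h = 12.30 kt → 24 h equivalent = 12.30 × 24/24 ≈ 12.30 kt.
12 kt < 30 kt ⇒ not rapid intensification.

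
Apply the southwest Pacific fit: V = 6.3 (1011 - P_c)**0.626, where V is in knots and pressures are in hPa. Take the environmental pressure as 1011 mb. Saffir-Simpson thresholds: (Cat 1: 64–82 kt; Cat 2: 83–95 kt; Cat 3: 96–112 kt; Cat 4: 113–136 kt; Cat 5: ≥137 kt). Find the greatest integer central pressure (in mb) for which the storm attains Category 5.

Category 5 begins at V = 137 kt.
Required ΔP = (137/6.3)^(1/0.626) = 21.746^1.597 ≈ 136.90 mb.
P_c ≤ 1011 − 136.90 = 874.10, so the highest integer P_c is 874 mb.

874 mb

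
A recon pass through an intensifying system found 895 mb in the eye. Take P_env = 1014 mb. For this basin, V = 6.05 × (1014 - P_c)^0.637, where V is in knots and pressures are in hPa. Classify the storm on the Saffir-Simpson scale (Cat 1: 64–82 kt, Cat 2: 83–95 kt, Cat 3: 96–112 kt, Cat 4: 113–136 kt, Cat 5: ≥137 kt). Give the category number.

ΔP = 1014 − 895 = 119 mb.
V ≈ 6.05 × 119^0.637 = 6.05 × 21.00 ≈ 127 kt.
127 kt falls in the Category 4 band.

4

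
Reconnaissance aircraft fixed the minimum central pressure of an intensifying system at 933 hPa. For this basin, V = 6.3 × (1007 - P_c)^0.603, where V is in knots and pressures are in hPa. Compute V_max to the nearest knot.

84 kt

ΔP = 1007 − 933 = 74 hPa.
74^0.603 ≈ 13.401.
V ≈ 6.3 × 13.401 ≈ 84.4 kt.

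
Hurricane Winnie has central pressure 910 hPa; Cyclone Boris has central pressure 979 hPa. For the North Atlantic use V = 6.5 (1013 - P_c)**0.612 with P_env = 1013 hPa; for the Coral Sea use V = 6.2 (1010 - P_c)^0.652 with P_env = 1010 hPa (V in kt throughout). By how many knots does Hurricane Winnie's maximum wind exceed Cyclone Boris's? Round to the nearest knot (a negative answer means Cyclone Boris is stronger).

53 kt

Hurricane Winnie: ΔP = 103; V ≈ 6.5 × 103^0.612 ≈ 110.86 kt.
Cyclone Boris: ΔP = 31; V ≈ 6.2 × 31^0.652 ≈ 58.18 kt.
Difference ≈ 110.86 − 58.18 = 52.68 → 53 kt.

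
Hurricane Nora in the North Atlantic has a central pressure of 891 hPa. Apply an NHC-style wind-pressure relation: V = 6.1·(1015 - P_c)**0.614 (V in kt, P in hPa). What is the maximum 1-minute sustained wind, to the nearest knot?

ΔP = 1015 − 891 = 124 hPa.
124^0.614 ≈ 19.291.
V ≈ 6.1 × 19.291 ≈ 117.7 kt.

118 kt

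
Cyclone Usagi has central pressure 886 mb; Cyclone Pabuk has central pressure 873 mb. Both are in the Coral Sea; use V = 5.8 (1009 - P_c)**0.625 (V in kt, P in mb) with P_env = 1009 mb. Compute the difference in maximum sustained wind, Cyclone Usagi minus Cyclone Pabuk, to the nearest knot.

Cyclone Usagi: ΔP = 123; V ≈ 5.8 × 123^0.625 ≈ 117.39 kt.
Cyclone Pabuk: ΔP = 136; V ≈ 5.8 × 136^0.625 ≈ 124.99 kt.
Difference ≈ 117.39 − 124.99 = -7.60 → -8 kt.

-8 kt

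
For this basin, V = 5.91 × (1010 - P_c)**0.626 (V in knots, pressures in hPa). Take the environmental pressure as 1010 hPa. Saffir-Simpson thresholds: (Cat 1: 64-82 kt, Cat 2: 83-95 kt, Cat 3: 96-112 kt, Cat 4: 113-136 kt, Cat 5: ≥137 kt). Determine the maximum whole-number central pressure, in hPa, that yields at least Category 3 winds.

Category 3 begins at V = 96 kt.
Required ΔP = (96/5.91)^(1/0.626) = 16.244^1.597 ≈ 85.90 hPa.
P_c ≤ 1010 − 85.90 = 924.10, so the highest integer P_c is 924 hPa.

924 hPa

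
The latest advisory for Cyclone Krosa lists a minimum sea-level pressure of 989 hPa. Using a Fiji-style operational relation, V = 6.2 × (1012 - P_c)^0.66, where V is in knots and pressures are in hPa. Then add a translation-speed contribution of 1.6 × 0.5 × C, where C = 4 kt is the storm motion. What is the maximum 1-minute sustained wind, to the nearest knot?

52 kt

ΔP = 1012 − 989 = 23 hPa.
23^0.66 ≈ 7.920.
V ≈ 6.2 × 7.920 ≈ 49.1 kt.
Translation term: 1.6 × 0.5 × 4 = 3.2 kt.
Corrected V ≈ 52.3 kt → 52 kt.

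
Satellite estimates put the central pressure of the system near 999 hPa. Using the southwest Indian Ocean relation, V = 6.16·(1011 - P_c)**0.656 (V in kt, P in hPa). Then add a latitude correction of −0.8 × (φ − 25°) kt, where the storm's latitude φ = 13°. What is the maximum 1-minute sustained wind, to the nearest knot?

ΔP = 1011 − 999 = 12 hPa.
12^0.656 ≈ 5.104.
V ≈ 6.16 × 5.104 ≈ 31.4 kt.
Latitude correction: −0.8 × (13 − 25) = 9.6 kt.
Corrected V ≈ 41 kt → 41 kt.

41 kt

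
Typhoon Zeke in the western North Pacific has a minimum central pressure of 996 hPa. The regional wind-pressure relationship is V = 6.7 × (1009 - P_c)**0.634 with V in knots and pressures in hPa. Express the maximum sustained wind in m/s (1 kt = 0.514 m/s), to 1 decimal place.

17.5 m/s

ΔP = 1009 − 996 = 13 hPa.
V ≈ 6.7 × 13^0.634 = 6.7 × 5.084 ≈ 34.066 kt.
34.066 × 0.514 ≈ 17.51 m/s → 17.5 m/s.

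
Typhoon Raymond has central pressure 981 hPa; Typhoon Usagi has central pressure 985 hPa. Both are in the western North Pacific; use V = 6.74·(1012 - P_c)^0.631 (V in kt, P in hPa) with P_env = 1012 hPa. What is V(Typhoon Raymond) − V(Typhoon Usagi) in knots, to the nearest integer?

Typhoon Raymond: ΔP = 31; V ≈ 6.74 × 31^0.631 ≈ 58.84 kt.
Typhoon Usagi: ΔP = 27; V ≈ 6.74 × 27^0.631 ≈ 53.93 kt.
Difference ≈ 58.84 − 53.93 = 4.91 → 5 kt.

5 kt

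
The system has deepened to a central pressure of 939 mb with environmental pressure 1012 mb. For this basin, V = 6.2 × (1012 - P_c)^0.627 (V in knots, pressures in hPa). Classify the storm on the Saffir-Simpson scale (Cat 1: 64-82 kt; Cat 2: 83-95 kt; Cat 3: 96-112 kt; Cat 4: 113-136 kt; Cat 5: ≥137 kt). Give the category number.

2

ΔP = 1012 − 939 = 73 mb.
V ≈ 6.2 × 73^0.627 = 6.2 × 14.73 ≈ 91 kt.
91 kt falls in the Category 2 band.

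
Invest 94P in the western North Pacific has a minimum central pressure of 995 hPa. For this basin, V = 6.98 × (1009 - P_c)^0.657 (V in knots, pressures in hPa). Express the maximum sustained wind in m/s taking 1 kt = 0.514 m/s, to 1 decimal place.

20.3 m/s

ΔP = 1009 − 995 = 14 hPa.
V ≈ 6.98 × 14^0.657 = 6.98 × 5.662 ≈ 39.524 kt.
39.524 × 0.514 ≈ 20.32 m/s → 20.3 m/s.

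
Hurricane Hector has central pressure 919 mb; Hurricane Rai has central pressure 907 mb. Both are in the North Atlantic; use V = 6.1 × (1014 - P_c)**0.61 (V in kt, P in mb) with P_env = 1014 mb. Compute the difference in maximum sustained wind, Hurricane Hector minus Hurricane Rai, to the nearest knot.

-7 kt

Hurricane Hector: ΔP = 95; V ≈ 6.1 × 95^0.61 ≈ 98.12 kt.
Hurricane Rai: ΔP = 107; V ≈ 6.1 × 107^0.61 ≈ 105.50 kt.
Difference ≈ 98.12 − 105.50 = -7.38 → -7 kt.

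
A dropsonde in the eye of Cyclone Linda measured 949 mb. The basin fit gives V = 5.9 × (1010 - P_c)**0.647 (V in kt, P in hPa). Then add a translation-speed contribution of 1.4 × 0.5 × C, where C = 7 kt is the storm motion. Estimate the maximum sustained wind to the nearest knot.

89 kt

ΔP = 1010 − 949 = 61 mb.
61^0.647 ≈ 14.293.
V ≈ 5.9 × 14.293 ≈ 84.3 kt.
Translation term: 1.4 × 0.5 × 7 = 4.9 kt.
Corrected V ≈ 89.2 kt → 89 kt.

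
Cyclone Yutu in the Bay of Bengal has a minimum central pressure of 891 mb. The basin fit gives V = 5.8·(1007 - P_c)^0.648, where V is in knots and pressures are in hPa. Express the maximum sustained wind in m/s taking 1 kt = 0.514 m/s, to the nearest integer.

65 m/s

ΔP = 1007 − 891 = 116 mb.
V ≈ 5.8 × 116^0.648 = 5.8 × 21.766 ≈ 126.240 kt.
126.240 × 0.514 ≈ 64.89 m/s → 65 m/s.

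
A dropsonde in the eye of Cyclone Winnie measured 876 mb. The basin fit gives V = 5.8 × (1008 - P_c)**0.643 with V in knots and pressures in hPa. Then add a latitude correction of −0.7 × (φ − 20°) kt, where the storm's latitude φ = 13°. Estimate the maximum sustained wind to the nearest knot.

139 kt

ΔP = 1008 − 876 = 132 mb.
132^0.643 ≈ 23.096.
V ≈ 5.8 × 23.096 ≈ 134.0 kt.
Latitude correction: −0.7 × (13 − 20) = 4.9 kt.
Corrected V ≈ 138.9 kt → 139 kt.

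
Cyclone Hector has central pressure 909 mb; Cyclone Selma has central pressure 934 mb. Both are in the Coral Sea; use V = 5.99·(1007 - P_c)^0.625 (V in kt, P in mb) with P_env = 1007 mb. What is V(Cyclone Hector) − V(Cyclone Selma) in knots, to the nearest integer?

18 kt

Cyclone Hector: ΔP = 98; V ≈ 5.99 × 98^0.625 ≈ 105.18 kt.
Cyclone Selma: ΔP = 73; V ≈ 5.99 × 73^0.625 ≈ 87.50 kt.
Difference ≈ 105.18 − 87.50 = 17.68 → 18 kt.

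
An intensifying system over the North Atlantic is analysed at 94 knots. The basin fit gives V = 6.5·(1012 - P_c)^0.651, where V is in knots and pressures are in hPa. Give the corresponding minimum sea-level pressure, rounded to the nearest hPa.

951 hPa

ΔP = (V / 6.5)^(1/0.651) = (94/6.5)^1.536.
94/6.5 = 14.462; 14.462^1.536 ≈ 60.56 hPa.
P_c = 1012 − 60.56 = 951.44 ≈ 951 hPa.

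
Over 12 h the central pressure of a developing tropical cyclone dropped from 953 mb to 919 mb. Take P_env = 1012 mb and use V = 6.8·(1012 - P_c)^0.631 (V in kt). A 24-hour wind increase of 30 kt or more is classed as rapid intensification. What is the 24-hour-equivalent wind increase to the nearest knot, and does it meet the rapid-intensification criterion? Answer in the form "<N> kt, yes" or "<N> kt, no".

59 kt, yes

V₁: ΔP = 59, V ≈ 6.8 × 59^0.631 ≈ 89.11 kt.
V₂: ΔP = 93, V ≈ 6.8 × 93^0.631 ≈ 118.75 kt.
ΔV over 12 h = 29.64 kt → 24 h equivalent = 29.64 × 24/12 ≈ 59.28 kt.
59 kt ≥ 30 kt ⇒ rapid intensification.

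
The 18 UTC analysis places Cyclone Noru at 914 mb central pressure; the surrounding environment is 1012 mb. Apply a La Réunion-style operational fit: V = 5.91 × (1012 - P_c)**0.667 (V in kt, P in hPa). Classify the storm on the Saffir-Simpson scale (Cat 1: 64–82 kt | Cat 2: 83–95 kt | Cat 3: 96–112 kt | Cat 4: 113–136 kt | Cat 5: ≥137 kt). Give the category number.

ΔP = 1012 − 914 = 98 mb.
V ≈ 5.91 × 98^0.667 = 5.91 × 21.29 ≈ 126 kt.
126 kt falls in the Category 4 band.

4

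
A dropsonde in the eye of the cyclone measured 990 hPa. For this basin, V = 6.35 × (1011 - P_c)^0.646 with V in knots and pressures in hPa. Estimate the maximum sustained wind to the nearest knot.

ΔP = 1011 − 990 = 21 hPa.
21^0.646 ≈ 7.147.
V ≈ 6.35 × 7.147 ≈ 45.4 kt.

45 kt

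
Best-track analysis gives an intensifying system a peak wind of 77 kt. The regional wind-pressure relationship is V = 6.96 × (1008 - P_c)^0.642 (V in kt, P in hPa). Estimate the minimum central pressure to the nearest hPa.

ΔP = (V / 6.96)^(1/0.642) = (77/6.96)^1.558.
77/6.96 = 11.063; 11.063^1.558 ≈ 42.27 hPa.
P_c = 1008 − 42.27 = 965.73 ≈ 966 hPa.

966 hPa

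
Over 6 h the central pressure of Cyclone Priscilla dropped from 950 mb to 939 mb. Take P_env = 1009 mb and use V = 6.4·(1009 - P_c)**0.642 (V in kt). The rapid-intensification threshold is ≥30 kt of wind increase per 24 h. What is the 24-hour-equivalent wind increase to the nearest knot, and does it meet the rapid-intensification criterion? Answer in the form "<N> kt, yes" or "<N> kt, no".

V₁: ΔP = 59, V ≈ 6.4 × 59^0.642 ≈ 87.71 kt.
V₂: ΔP = 70, V ≈ 6.4 × 70^0.642 ≈ 97.89 kt.
ΔV over 6 h = 10.18 kt → 24 h equivalent = 10.18 × 24/6 ≈ 40.72 kt.
41 kt ≥ 30 kt ⇒ rapid intensification.

41 kt, yes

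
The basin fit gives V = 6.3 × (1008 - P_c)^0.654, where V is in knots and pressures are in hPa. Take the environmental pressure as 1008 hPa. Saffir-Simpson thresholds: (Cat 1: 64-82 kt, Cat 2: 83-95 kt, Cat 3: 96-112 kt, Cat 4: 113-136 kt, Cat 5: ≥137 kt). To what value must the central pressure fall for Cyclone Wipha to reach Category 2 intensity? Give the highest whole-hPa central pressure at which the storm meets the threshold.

956 hPa

Category 2 begins at V = 83 kt.
Required ΔP = (83/6.3)^(1/0.654) = 13.175^1.529 ≈ 51.54 hPa.
P_c ≤ 1008 − 51.54 = 956.46, so the highest integer P_c is 956 hPa.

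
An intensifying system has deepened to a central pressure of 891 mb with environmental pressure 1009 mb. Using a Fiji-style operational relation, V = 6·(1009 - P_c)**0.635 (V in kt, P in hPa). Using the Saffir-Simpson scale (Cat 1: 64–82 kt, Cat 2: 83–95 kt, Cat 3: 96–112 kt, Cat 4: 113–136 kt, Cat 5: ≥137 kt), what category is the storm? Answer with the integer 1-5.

4

ΔP = 1009 − 891 = 118 mb.
V ≈ 6 × 118^0.635 = 6 × 20.68 ≈ 124 kt.
124 kt falls in the Category 4 band.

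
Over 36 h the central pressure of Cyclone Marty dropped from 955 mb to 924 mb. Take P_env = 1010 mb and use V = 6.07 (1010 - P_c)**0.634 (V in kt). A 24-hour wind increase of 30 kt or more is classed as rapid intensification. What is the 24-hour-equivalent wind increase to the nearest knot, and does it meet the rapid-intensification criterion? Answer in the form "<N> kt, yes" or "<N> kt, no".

V₁: ΔP = 55, V ≈ 6.07 × 55^0.634 ≈ 77.02 kt.
V₂: ΔP = 86, V ≈ 6.07 × 86^0.634 ≈ 102.25 kt.
ΔV over 36 h = 25.23 kt → 24 h equivalent = 25.23 × 24/36 ≈ 16.82 kt.
17 kt < 30 kt ⇒ not rapid intensification.

17 kt, no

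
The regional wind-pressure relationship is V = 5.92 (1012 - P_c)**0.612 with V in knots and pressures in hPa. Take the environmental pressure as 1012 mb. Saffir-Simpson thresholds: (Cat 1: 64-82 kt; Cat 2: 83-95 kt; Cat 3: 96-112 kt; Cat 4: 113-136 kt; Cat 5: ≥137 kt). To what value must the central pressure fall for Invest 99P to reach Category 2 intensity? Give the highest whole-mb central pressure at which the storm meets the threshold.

Category 2 begins at V = 83 kt.
Required ΔP = (83/5.92)^(1/0.612) = 14.020^1.634 ≈ 74.78 mb.
P_c ≤ 1012 − 74.78 = 937.22, so the highest integer P_c is 937 mb.

937 mb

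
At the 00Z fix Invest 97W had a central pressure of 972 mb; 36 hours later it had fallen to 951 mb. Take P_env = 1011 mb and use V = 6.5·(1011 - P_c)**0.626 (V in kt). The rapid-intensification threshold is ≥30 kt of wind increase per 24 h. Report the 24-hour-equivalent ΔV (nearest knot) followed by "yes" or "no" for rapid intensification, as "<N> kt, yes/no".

13 kt, no

V₁: ΔP = 39, V ≈ 6.5 × 39^0.626 ≈ 64.41 kt.
V₂: ΔP = 60, V ≈ 6.5 × 60^0.626 ≈ 84.34 kt.
ΔV over 36 h = 19.93 kt → 24 h equivalent = 19.93 × 24/36 ≈ 13.29 kt.
13 kt < 30 kt ⇒ not rapid intensification.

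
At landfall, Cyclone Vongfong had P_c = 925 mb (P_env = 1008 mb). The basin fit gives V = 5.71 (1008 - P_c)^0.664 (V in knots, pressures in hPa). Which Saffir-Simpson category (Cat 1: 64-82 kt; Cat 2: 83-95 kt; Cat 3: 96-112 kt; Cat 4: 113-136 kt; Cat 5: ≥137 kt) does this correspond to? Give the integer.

ΔP = 1008 − 925 = 83 mb.
V ≈ 5.71 × 83^0.664 = 5.71 × 18.80 ≈ 107 kt.
107 kt falls in the Category 3 band.

3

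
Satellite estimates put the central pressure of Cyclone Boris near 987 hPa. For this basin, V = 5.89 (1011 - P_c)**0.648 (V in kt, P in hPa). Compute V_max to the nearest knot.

46 kt

ΔP = 1011 − 987 = 24 hPa.
24^0.648 ≈ 7.841.
V ≈ 5.89 × 7.841 ≈ 46.2 kt.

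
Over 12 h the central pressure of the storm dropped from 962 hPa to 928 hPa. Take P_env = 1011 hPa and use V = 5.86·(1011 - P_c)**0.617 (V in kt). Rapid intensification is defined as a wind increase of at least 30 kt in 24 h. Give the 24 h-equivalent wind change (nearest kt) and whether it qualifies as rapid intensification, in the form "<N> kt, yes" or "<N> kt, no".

V₁: ΔP = 49, V ≈ 5.86 × 49^0.617 ≈ 64.68 kt.
V₂: ΔP = 83, V ≈ 5.86 × 83^0.617 ≈ 89.53 kt.
ΔV over 12 h = 24.85 kt → 24 h equivalent = 24.85 × 24/12 ≈ 49.70 kt.
50 kt ≥ 30 kt ⇒ rapid intensification.

50 kt, yes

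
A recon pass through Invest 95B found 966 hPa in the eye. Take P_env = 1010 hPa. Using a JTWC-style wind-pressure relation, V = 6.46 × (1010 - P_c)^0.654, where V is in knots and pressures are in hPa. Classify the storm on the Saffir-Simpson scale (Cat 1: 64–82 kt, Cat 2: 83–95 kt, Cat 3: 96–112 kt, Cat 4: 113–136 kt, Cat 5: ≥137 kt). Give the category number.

1

ΔP = 1010 − 966 = 44 hPa.
V ≈ 6.46 × 44^0.654 = 6.46 × 11.88 ≈ 77 kt.
77 kt falls in the Category 1 band.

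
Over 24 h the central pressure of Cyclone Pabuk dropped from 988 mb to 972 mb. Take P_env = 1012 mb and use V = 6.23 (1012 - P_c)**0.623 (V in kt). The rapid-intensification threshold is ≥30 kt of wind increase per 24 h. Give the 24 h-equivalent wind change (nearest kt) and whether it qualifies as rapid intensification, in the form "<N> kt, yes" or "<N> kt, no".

V₁: ΔP = 24, V ≈ 6.23 × 24^0.623 ≈ 45.12 kt.
V₂: ΔP = 40, V ≈ 6.23 × 40^0.623 ≈ 62.03 kt.
ΔV over 24 h = 16.91 kt → 24 h equivalent = 16.91 × 24/24 ≈ 16.91 kt.
17 kt < 30 kt ⇒ not rapid intensification.

17 kt, no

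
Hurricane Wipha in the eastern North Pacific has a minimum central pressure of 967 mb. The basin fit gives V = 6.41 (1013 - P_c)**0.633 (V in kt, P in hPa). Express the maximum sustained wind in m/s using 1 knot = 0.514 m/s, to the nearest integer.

37 m/s

ΔP = 1013 − 967 = 46 mb.
V ≈ 6.41 × 46^0.633 = 6.41 × 11.286 ≈ 72.341 kt.
72.341 × 0.514 ≈ 37.18 m/s → 37 m/s.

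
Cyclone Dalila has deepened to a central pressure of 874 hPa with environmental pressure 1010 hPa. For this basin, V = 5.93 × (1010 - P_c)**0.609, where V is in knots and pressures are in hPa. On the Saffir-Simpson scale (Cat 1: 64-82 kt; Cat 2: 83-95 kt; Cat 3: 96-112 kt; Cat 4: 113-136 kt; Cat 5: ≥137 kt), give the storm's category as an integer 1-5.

4

ΔP = 1010 − 874 = 136 hPa.
V ≈ 5.93 × 136^0.609 = 5.93 × 19.92 ≈ 118 kt.
118 kt falls in the Category 4 band.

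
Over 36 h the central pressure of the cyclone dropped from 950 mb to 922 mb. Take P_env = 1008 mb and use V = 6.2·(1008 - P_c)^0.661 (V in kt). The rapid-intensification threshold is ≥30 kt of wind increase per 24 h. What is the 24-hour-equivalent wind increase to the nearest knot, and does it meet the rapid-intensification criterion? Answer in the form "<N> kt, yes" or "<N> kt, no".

18 kt, no

V₁: ΔP = 58, V ≈ 6.2 × 58^0.661 ≈ 90.79 kt.
V₂: ΔP = 86, V ≈ 6.2 × 86^0.661 ≈ 117.79 kt.
ΔV over 36 h = 27.00 kt → 24 h equivalent = 27.00 × 24/36 ≈ 18.00 kt.
18 kt < 30 kt ⇒ not rapid intensification.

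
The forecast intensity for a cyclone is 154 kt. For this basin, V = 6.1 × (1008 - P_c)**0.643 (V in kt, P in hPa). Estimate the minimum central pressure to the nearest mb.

856 mb

ΔP = (V / 6.1)^(1/0.643) = (154/6.1)^1.555.
154/6.1 = 25.246; 25.246^1.555 ≈ 151.60 mb.
P_c = 1008 − 151.60 = 856.40 ≈ 856 mb.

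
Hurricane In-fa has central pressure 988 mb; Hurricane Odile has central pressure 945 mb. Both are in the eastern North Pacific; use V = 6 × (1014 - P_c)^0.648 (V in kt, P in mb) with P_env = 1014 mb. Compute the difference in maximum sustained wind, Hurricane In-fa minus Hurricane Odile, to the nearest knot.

-44 kt

Hurricane In-fa: ΔP = 26; V ≈ 6 × 26^0.648 ≈ 49.55 kt.
Hurricane Odile: ΔP = 69; V ≈ 6 × 69^0.648 ≈ 93.27 kt.
Difference ≈ 49.55 − 93.27 = -43.72 → -44 kt.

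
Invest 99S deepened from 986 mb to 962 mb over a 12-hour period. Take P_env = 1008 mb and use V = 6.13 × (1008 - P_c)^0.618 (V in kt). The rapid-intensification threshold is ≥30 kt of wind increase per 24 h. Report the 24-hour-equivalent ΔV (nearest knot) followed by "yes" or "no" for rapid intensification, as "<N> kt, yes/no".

48 kt, yes

V₁: ΔP = 22, V ≈ 6.13 × 22^0.618 ≈ 41.41 kt.
V₂: ΔP = 46, V ≈ 6.13 × 46^0.618 ≈ 65.32 kt.
ΔV over 12 h = 23.91 kt → 24 h equivalent = 23.91 × 24/12 ≈ 47.82 kt.
48 kt ≥ 30 kt ⇒ rapid intensification.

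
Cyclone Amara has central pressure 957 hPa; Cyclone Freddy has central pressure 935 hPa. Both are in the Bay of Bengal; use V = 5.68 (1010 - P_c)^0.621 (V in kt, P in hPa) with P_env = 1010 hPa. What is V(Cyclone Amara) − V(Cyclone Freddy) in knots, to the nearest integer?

Cyclone Amara: ΔP = 53; V ≈ 5.68 × 53^0.621 ≈ 66.85 kt.
Cyclone Freddy: ΔP = 75; V ≈ 5.68 × 75^0.621 ≈ 82.94 kt.
Difference ≈ 66.85 − 82.94 = -16.09 → -16 kt.

-16 kt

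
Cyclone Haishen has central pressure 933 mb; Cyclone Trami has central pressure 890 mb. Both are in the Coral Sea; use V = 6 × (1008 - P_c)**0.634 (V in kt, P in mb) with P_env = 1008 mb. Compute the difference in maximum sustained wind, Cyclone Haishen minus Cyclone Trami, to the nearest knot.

-31 kt

Cyclone Haishen: ΔP = 75; V ≈ 6 × 75^0.634 ≈ 92.67 kt.
Cyclone Trami: ΔP = 118; V ≈ 6 × 118^0.634 ≈ 123.52 kt.
Difference ≈ 92.67 − 123.52 = -30.85 → -31 kt.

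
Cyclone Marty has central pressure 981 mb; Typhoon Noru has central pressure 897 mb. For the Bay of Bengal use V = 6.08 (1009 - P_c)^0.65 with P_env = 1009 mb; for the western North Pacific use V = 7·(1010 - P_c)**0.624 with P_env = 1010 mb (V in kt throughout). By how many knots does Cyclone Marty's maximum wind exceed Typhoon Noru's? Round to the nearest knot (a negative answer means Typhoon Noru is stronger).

Cyclone Marty: ΔP = 28; V ≈ 6.08 × 28^0.65 ≈ 53.03 kt.
Typhoon Noru: ΔP = 113; V ≈ 7 × 113^0.624 ≈ 133.73 kt.
Difference ≈ 53.03 − 133.73 = -80.70 → -81 kt.

-81 kt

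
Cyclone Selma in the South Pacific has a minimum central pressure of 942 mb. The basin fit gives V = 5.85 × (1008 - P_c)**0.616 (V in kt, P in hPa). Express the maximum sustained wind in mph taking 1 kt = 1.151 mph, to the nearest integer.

ΔP = 1008 − 942 = 66 mb.
V ≈ 5.85 × 66^0.616 = 5.85 × 13.208 ≈ 77.267 kt.
77.267 × 1.151 ≈ 88.93 mph → 89 mph.

89 mph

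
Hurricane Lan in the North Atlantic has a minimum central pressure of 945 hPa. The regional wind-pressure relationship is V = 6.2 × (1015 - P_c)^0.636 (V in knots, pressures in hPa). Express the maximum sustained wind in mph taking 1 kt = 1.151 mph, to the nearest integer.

ΔP = 1015 − 945 = 70 hPa.
V ≈ 6.2 × 70^0.636 = 6.2 × 14.910 ≈ 92.443 kt.
92.443 × 1.151 ≈ 106.40 mph → 106 mph.

106 mph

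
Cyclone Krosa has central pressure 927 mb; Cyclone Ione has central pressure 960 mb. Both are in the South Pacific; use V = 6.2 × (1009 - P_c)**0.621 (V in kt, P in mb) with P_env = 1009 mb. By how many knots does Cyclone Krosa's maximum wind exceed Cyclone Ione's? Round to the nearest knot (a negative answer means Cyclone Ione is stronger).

Cyclone Krosa: ΔP = 82; V ≈ 6.2 × 82^0.621 ≈ 95.69 kt.
Cyclone Ione: ΔP = 49; V ≈ 6.2 × 49^0.621 ≈ 69.50 kt.
Difference ≈ 95.69 − 69.50 = 26.19 → 26 kt.

26 kt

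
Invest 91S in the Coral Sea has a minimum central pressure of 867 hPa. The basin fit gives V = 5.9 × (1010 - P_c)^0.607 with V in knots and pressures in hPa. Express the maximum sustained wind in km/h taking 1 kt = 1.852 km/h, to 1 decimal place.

ΔP = 1010 − 867 = 143 hPa.
V ≈ 5.9 × 143^0.607 = 5.9 × 20.337 ≈ 119.989 kt.
119.989 × 1.852 ≈ 222.22 km/h → 222.2 km/h.

222.2 km/h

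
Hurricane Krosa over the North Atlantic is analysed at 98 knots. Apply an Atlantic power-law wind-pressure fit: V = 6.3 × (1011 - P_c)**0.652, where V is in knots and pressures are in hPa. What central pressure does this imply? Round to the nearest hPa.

ΔP = (V / 6.3)^(1/0.652) = (98/6.3)^1.534.
98/6.3 = 15.556; 15.556^1.534 ≈ 67.30 hPa.
P_c = 1011 − 67.30 = 943.70 ≈ 944 hPa.

944 hPa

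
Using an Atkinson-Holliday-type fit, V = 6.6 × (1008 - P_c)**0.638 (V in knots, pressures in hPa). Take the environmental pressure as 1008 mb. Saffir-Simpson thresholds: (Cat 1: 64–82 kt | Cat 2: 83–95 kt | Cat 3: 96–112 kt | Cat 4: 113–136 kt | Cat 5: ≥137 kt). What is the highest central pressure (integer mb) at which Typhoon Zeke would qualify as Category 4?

Category 4 begins at V = 113 kt.
Required ΔP = (113/6.6)^(1/0.638) = 17.121^1.567 ≈ 85.79 mb.
P_c ≤ 1008 − 85.79 = 922.21, so the highest integer P_c is 922 mb.

922 mb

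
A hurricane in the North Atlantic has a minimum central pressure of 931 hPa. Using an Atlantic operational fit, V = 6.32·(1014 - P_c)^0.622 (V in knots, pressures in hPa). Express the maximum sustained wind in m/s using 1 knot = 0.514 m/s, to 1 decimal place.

ΔP = 1014 − 931 = 83 hPa.
V ≈ 6.32 × 83^0.622 = 6.32 × 15.619 ≈ 98.715 kt.
98.715 × 0.514 ≈ 50.74 m/s → 50.7 m/s.

50.7 m/s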